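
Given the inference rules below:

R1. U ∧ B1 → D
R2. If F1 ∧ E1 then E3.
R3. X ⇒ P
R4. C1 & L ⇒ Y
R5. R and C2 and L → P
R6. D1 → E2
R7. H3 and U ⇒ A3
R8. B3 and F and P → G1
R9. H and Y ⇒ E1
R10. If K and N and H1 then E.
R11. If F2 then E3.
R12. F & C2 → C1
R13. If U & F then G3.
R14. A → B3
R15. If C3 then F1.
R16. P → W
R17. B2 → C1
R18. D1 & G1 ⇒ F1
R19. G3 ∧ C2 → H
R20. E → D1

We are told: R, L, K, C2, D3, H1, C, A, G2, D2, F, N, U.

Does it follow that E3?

P  (by R5: R, C2, L)
E  (by R10: K, N, H1)
C1  (by R12: F, C2)
G3  (by R13: U, F)
B3  (by R14: A)
H  (by R19: G3, C2)
D1  (by R20: E)
Y  (by R4: C1, L)
G1  (by R8: B3, F, P)
E1  (by R9: H, Y)
F1  (by R18: D1, G1)
E3  (by R2: F1, E1)

Yes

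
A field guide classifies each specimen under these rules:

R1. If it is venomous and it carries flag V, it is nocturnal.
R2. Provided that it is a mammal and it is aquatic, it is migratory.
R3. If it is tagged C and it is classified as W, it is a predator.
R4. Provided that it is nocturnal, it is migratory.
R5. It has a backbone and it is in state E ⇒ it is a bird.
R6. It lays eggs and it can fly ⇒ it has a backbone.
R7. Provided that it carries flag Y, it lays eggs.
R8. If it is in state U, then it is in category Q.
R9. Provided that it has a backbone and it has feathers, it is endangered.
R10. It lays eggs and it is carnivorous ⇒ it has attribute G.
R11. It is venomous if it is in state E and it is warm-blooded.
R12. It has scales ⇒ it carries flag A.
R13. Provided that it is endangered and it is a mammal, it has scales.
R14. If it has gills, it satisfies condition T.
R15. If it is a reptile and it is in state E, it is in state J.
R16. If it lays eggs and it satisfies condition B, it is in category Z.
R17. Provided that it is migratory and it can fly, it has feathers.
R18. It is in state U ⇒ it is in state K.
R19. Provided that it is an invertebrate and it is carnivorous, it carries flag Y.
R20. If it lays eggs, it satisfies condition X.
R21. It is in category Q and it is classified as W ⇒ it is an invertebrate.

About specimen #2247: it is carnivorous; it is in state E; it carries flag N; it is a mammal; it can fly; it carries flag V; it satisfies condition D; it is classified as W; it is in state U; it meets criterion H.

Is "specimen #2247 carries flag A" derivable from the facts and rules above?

No

Forward chaining from the given facts derives: is in category Q, is in state K, is an invertebrate, carries flag Y, lays eggs, has attribute G, satisfies condition X, has a backbone, is a bird.
The only rule concluding "it carries flag A" is R12, which needs "it has scales"; that is never established.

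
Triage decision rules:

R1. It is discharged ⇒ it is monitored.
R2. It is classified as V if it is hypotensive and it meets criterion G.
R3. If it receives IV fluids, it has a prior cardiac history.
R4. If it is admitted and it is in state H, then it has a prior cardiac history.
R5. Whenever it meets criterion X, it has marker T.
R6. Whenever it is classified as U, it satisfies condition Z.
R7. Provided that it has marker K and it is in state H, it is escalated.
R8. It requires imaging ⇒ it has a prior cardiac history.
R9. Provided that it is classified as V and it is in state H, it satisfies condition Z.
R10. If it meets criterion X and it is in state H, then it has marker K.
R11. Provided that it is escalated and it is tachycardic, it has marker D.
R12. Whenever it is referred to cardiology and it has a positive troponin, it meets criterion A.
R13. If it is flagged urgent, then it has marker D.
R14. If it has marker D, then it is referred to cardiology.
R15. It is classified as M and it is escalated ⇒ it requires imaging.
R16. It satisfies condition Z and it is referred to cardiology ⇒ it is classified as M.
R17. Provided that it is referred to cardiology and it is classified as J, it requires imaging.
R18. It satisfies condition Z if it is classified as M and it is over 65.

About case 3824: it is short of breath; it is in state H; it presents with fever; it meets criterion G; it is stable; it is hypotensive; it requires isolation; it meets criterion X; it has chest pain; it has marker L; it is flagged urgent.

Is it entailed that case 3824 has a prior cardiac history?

Yes

By R2 (it is hypotensive, it meets criterion G): it is classified as V.
By R9 (it is classified as V, it is in state H): it satisfies condition Z.
By R10 (it meets criterion X, it is in state H): it has marker K.
By R13 (it is flagged urgent): it has marker D.
By R14 (it has marker D): it is referred to cardiology.
By R16 (it satisfies condition Z, it is referred to cardiology): it is classified as M.
By R7 (it has marker K, it is in state H): it is escalated.
By R15 (it is classified as M, it is escalated): it requires imaging.
By R8 (it requires imaging): it has a prior cardiac history.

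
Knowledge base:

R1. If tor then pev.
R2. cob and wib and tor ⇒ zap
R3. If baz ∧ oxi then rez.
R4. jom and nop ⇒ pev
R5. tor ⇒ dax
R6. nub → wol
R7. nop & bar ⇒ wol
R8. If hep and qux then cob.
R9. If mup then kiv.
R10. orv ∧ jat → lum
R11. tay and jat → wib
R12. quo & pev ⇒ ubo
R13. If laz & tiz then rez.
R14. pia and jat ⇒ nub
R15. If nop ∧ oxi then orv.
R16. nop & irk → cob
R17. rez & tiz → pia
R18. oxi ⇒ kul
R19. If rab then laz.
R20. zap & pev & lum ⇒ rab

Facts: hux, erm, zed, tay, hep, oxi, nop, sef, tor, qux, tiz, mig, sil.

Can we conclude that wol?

No

Forward chaining from the given facts derives: pev, dax, cob, orv, kul.
Rules concluding wol: R6 needs nub; R7 needs bar — none of these are established.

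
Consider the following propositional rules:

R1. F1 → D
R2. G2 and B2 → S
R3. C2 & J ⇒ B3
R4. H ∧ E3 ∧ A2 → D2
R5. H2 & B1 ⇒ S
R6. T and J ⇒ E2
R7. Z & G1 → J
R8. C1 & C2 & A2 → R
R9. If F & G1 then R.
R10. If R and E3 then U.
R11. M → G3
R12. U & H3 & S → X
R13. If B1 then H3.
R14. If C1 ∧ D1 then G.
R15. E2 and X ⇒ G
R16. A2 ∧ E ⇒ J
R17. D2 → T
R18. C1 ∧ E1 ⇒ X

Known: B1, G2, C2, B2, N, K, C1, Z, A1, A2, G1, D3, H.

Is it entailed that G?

No

Forward chaining from the given facts derives: S, J, R, H3, B3.
Rules concluding G: R14 needs D1; R15 needs E2 — none of these are established.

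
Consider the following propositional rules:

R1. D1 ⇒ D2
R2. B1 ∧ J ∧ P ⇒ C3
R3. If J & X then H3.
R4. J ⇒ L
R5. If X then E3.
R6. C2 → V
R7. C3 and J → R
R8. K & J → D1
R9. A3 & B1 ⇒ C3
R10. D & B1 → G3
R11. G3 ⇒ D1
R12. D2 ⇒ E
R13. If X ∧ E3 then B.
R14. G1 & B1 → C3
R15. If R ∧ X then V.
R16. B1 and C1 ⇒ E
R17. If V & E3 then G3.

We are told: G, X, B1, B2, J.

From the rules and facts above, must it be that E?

Forward chaining from the given facts derives: H3, L, E3, B.
Rules concluding E: R12 needs D2; R16 needs C1 — none of these are established.

No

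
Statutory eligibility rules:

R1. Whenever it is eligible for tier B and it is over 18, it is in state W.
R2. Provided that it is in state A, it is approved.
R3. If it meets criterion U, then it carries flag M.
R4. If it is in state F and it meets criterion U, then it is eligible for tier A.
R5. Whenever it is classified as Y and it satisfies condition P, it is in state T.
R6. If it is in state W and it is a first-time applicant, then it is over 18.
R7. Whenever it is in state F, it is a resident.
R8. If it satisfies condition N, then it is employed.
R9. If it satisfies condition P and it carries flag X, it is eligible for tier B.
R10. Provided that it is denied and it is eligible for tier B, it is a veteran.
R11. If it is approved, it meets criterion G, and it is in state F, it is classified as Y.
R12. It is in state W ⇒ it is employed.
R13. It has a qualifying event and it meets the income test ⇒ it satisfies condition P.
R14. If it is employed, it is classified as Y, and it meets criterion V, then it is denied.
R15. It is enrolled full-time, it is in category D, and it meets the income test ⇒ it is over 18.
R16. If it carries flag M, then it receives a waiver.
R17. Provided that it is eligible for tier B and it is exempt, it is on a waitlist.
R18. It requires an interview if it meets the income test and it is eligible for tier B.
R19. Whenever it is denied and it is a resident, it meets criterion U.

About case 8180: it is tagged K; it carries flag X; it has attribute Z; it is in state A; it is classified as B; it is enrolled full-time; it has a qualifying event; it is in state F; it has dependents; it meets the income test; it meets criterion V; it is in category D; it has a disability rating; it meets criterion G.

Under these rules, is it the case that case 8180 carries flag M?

Yes

By R2 (it is in state A): it is approved.
By R7 (it is in state F): it is a resident.
By R11 (it is approved, it meets criterion G, it is in state F): it is classified as Y.
By R13 (it has a qualifying event, it meets the income test): it satisfies condition P.
By R15 (it is enrolled full-time, it is in category D, it meets the income test): it is over 18.
By R9 (it satisfies condition P, it carries flag X): it is eligible for tier B.
By R1 (it is eligible for tier B, it is over 18): it is in state W.
By R12 (it is in state W): it is employed.
By R14 (it is employed, it is classified as Y, it meets criterion V): it is denied.
By R19 (it is denied, it is a resident): it meets criterion U.
By R3 (it meets criterion U): it carries flag M.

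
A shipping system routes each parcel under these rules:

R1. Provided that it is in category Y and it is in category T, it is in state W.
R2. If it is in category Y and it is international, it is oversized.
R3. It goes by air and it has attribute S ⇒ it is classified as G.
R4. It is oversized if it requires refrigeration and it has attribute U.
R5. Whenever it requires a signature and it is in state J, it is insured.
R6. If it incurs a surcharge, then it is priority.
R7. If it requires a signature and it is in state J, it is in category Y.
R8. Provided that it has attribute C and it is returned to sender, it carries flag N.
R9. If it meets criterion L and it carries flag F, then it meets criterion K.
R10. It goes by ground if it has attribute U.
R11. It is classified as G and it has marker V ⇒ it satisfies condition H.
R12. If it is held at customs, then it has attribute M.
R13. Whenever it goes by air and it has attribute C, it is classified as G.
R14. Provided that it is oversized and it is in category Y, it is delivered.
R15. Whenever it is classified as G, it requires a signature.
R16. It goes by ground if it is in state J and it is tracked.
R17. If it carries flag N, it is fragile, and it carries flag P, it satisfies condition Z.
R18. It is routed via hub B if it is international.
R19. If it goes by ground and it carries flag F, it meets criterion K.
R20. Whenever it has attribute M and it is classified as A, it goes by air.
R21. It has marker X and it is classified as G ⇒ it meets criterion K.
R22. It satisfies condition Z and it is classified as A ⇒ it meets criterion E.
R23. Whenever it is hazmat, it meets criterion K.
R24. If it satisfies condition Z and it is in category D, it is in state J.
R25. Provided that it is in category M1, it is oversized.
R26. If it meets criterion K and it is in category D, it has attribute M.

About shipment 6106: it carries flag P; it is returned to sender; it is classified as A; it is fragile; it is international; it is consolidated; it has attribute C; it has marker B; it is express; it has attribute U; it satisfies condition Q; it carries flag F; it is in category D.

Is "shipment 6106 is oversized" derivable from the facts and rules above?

Yes

By R8 (it has attribute C, it is returned to sender): it carries flag N.
By R10 (it has attribute U): it goes by ground.
By R17 (it carries flag N, it is fragile, it carries flag P): it satisfies condition Z.
By R19 (it goes by ground, it carries flag F): it meets criterion K.
By R24 (it satisfies condition Z, it is in category D): it is in state J.
By R26 (it meets criterion K, it is in category D): it has attribute M.
By R20 (it has attribute M, it is classified as A): it goes by air.
By R13 (it goes by air, it has attribute C): it is classified as G.
By R15 (it is classified as G): it requires a signature.
By R7 (it requires a signature, it is in state J): it is in category Y.
By R2 (it is in category Y, it is international): it is oversized.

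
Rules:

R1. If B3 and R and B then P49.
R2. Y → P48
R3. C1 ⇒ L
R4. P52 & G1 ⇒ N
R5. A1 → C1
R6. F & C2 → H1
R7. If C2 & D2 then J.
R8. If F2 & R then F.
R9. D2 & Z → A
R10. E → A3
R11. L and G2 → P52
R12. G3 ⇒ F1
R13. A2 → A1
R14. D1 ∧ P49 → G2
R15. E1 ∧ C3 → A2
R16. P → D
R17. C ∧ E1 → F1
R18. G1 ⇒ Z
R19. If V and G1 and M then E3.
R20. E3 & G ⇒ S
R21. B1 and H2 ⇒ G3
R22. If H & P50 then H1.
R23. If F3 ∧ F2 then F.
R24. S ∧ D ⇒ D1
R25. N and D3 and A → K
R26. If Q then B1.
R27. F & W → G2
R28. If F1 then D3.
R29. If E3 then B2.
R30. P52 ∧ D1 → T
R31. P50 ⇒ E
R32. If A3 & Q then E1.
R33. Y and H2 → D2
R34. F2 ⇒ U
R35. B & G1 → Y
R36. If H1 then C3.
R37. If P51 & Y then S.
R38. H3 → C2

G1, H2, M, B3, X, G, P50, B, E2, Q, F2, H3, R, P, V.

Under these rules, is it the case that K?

Yes

P49  (by R1: B3, R, B)
F  (by R8: F2, R)
D  (by R16: P)
Z  (by R18: G1)
E3  (by R19: V, G1, M)
S  (by R20: E3, G)
D1  (by R24: S, D)
B1  (by R26: Q)
E  (by R31: P50)
Y  (by R35: B, G1)
C2  (by R38: H3)
H1  (by R6: F, C2)
A3  (by R10: E)
G2  (by R14: D1, P49)
G3  (by R21: B1, H2)
E1  (by R32: A3, Q)
D2  (by R33: Y, H2)
C3  (by R36: H1)
A  (by R9: D2, Z)
F1  (by R12: G3)
A2  (by R15: E1, C3)
D3  (by R28: F1)
A1  (by R13: A2)
C1  (by R5: A1)
L  (by R3: C1)
P52  (by R11: L, G2)
N  (by R4: P52, G1)
K  (by R25: N, D3, A)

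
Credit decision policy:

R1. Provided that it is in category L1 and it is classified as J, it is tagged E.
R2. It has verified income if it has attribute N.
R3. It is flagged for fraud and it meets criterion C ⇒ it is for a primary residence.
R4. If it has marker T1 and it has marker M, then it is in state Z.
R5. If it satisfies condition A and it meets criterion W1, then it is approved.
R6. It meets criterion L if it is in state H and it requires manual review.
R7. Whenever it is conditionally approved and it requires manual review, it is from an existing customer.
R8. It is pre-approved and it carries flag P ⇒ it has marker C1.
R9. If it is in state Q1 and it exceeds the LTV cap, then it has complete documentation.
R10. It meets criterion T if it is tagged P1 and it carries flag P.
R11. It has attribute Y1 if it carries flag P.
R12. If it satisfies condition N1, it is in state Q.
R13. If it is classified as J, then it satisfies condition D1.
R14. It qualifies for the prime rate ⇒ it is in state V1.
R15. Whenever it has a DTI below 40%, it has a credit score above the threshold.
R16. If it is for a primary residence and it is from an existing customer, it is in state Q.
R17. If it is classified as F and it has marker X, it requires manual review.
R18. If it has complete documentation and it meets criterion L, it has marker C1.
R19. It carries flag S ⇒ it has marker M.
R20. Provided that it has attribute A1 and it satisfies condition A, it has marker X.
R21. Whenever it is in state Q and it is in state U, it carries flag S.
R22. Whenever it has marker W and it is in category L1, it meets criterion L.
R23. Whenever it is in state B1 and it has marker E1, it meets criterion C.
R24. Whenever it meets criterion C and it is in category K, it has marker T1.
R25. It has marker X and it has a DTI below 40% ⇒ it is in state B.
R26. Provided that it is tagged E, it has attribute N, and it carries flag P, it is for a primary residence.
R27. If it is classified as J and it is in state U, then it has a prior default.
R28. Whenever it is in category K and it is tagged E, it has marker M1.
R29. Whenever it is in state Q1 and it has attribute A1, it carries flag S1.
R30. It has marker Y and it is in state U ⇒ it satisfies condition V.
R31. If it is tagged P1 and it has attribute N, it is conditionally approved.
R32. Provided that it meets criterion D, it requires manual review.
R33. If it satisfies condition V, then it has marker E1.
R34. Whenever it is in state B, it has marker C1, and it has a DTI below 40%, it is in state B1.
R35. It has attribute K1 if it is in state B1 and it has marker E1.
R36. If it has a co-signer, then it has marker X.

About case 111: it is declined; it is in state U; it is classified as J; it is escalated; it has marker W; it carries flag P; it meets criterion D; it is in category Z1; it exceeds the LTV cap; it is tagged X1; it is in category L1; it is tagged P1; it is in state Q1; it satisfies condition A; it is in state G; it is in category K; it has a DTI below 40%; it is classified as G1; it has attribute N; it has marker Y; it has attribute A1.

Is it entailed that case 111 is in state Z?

Yes

By R1 (it is in category L1, it is classified as J): it is tagged E.
By R9 (it is in state Q1, it exceeds the LTV cap): it has complete documentation.
By R20 (it has attribute A1, it satisfies condition A): it has marker X.
By R22 (it has marker W, it is in category L1): it meets criterion L.
By R25 (it has marker X, it has a DTI below 40%): it is in state B.
By R26 (it is tagged E, it has attribute N, it carries flag P): it is for a primary residence.
By R30 (it has marker Y, it is in state U): it satisfies condition V.
By R31 (it is tagged P1, it has attribute N): it is conditionally approved.
By R32 (it meets criterion D): it requires manual review.
By R33 (it satisfies condition V): it has marker E1.
By R7 (it is conditionally approved, it requires manual review): it is from an existing customer.
By R16 (it is for a primary residence, it is from an existing customer): it is in state Q.
By R18 (it has complete documentation, it meets criterion L): it has marker C1.
By R21 (it is in state Q, it is in state U): it carries flag S.
By R34 (it is in state B, it has marker C1, it has a DTI below 40%): it is in state B1.
By R19 (it carries flag S): it has marker M.
By R23 (it is in state B1, it has marker E1): it meets criterion C.
By R24 (it meets criterion C, it is in category K): it has marker T1.
By R4 (it has marker T1, it has marker M): it is in state Z.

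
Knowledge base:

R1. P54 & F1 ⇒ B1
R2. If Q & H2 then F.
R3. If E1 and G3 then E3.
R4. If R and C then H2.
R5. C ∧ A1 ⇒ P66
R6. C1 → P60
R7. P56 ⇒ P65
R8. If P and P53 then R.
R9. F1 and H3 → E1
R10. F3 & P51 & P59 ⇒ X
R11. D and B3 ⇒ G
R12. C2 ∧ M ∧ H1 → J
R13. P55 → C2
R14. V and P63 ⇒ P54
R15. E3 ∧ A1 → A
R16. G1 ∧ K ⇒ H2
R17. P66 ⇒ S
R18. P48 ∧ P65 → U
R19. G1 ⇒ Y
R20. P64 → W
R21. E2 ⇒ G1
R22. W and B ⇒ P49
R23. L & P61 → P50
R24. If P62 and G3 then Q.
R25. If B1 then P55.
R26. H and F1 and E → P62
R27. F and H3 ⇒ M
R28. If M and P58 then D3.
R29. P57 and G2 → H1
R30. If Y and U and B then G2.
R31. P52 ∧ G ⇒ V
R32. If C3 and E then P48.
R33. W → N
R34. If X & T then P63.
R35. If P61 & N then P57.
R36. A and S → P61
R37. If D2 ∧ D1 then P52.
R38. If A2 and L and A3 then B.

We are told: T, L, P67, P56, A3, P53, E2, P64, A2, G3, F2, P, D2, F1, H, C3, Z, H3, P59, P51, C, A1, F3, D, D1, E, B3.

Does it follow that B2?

No

Forward chaining from the given facts derives: P66, P65, R, E1, X, G, S, W, G1, P62, P48, N, P63, P52, B, E3, H2, A, U, Y, P49, Q, G2, V, P61, F, P54, P50, M, P57, B1, P55, H1, C2, J.
No rule has B2 as its conclusion, and it is not among the given facts.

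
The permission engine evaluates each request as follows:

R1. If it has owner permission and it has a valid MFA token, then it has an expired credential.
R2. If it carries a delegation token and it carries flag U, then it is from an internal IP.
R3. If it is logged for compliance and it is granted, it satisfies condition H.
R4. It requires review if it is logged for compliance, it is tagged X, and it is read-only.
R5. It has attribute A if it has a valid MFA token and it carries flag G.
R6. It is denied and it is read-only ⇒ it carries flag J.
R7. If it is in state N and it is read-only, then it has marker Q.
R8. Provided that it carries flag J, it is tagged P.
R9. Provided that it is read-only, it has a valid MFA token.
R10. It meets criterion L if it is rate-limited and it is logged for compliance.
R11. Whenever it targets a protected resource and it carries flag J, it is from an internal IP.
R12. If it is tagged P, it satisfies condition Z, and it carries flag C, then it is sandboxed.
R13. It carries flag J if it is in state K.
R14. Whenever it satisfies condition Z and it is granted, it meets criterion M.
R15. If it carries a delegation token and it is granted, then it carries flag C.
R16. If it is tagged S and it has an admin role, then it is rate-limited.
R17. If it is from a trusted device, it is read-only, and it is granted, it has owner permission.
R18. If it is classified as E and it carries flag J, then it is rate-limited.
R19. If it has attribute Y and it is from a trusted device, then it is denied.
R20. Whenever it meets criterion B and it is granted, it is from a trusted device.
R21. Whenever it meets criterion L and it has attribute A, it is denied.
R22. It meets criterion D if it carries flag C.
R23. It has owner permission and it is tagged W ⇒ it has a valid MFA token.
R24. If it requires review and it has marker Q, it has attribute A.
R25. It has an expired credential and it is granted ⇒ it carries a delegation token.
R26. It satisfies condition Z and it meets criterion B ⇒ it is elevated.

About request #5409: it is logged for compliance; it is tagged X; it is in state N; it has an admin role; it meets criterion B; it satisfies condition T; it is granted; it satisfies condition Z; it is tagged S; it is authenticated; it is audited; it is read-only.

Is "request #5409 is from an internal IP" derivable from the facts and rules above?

Forward chaining from the given facts derives: satisfies condition H, requires review, has marker Q, has a valid MFA token, meets criterion M, is rate-limited, is from a trusted device, has attribute A, is elevated, meets criterion L, has owner permission, is denied, has an expired credential, carries flag J, is tagged P, carries a delegation token, carries flag C, meets criterion D, is sandboxed.
Rules concluding "it is from an internal IP": R2 needs "it carries flag U"; R11 needs "it targets a protected resource" — none of these are established.

No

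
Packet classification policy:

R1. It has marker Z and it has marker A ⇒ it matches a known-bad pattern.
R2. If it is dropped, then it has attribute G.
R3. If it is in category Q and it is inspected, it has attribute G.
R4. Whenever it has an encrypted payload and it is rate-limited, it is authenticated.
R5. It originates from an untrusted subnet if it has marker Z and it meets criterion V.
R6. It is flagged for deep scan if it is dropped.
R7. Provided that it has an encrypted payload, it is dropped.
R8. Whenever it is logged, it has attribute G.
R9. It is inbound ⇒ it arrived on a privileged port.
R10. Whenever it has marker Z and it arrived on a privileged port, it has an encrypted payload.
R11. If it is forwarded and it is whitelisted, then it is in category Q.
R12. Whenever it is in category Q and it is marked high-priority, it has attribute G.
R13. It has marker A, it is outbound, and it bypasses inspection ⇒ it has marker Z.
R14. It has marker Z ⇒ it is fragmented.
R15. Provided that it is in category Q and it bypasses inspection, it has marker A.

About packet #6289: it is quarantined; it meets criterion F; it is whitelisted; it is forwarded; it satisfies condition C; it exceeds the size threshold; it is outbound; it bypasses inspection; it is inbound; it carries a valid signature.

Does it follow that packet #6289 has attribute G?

Yes

By R9 (it is inbound): it arrived on a privileged port.
By R11 (it is forwarded, it is whitelisted): it is in category Q.
By R15 (it is in category Q, it bypasses inspection): it has marker A.
By R13 (it has marker A, it is outbound, it bypasses inspection): it has marker Z.
By R10 (it has marker Z, it arrived on a privileged port): it has an encrypted payload.
By R7 (it has an encrypted payload): it is dropped.
By R2 (it is dropped): it has attribute G.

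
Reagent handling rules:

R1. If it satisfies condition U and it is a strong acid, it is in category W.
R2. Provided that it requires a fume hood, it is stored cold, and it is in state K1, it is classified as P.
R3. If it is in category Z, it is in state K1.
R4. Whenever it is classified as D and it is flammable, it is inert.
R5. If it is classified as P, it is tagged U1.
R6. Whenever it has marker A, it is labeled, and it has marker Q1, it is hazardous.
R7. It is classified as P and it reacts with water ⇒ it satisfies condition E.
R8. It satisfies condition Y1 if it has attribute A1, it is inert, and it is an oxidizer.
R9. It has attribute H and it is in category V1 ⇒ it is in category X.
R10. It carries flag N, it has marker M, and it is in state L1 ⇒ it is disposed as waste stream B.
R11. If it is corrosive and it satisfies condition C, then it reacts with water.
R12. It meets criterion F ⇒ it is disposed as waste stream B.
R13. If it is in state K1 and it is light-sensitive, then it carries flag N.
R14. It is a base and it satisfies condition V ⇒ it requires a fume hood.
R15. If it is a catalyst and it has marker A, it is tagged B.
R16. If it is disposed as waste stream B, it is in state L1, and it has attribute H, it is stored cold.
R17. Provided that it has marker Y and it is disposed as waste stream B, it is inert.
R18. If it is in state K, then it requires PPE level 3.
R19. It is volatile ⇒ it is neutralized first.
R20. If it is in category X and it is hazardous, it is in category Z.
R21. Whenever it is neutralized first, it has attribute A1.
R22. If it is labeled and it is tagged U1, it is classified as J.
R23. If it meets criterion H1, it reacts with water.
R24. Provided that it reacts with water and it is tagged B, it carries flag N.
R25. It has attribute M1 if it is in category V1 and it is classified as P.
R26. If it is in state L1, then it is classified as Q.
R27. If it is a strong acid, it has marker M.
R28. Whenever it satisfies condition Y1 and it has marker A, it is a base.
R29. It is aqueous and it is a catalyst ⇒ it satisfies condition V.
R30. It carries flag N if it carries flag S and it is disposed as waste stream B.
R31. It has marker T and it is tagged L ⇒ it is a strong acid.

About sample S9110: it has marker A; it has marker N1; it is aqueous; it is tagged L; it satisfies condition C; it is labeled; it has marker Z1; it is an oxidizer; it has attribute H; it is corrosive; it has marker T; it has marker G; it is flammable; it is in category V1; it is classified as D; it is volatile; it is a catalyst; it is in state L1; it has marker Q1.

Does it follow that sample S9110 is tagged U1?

By R4 (it is classified as D, it is flammable): it is inert.
By R6 (it has marker A, it is labeled, it has marker Q1): it is hazardous.
By R9 (it has attribute H, it is in category V1): it is in category X.
By R11 (it is corrosive, it satisfies condition C): it reacts with water.
By R15 (it is a catalyst, it has marker A): it is tagged B.
By R19 (it is volatile): it is neutralized first.
By R20 (it is in category X, it is hazardous): it is in category Z.
By R21 (it is neutralized first): it has attribute A1.
By R24 (it reacts with water, it is tagged B): it carries flag N.
By R29 (it is aqueous, it is a catalyst): it satisfies condition V.
By R31 (it has marker T, it is tagged L): it is a strong acid.
By R3 (it is in category Z): it is in state K1.
By R8 (it has attribute A1, it is inert, it is an oxidizer): it satisfies condition Y1.
By R27 (it is a strong acid): it has marker M.
By R28 (it satisfies condition Y1, it has marker A): it is a base.
By R10 (it carries flag N, it has marker M, it is in state L1): it is disposed as waste stream B.
By R14 (it is a base, it satisfies condition V): it requires a fume hood.
By R16 (it is disposed as waste stream B, it is in state L1, it has attribute H): it is stored cold.
By R2 (it requires a fume hood, it is stored cold, it is in state K1): it is classified as P.
By R5 (it is classified as P): it is tagged U1.

Yes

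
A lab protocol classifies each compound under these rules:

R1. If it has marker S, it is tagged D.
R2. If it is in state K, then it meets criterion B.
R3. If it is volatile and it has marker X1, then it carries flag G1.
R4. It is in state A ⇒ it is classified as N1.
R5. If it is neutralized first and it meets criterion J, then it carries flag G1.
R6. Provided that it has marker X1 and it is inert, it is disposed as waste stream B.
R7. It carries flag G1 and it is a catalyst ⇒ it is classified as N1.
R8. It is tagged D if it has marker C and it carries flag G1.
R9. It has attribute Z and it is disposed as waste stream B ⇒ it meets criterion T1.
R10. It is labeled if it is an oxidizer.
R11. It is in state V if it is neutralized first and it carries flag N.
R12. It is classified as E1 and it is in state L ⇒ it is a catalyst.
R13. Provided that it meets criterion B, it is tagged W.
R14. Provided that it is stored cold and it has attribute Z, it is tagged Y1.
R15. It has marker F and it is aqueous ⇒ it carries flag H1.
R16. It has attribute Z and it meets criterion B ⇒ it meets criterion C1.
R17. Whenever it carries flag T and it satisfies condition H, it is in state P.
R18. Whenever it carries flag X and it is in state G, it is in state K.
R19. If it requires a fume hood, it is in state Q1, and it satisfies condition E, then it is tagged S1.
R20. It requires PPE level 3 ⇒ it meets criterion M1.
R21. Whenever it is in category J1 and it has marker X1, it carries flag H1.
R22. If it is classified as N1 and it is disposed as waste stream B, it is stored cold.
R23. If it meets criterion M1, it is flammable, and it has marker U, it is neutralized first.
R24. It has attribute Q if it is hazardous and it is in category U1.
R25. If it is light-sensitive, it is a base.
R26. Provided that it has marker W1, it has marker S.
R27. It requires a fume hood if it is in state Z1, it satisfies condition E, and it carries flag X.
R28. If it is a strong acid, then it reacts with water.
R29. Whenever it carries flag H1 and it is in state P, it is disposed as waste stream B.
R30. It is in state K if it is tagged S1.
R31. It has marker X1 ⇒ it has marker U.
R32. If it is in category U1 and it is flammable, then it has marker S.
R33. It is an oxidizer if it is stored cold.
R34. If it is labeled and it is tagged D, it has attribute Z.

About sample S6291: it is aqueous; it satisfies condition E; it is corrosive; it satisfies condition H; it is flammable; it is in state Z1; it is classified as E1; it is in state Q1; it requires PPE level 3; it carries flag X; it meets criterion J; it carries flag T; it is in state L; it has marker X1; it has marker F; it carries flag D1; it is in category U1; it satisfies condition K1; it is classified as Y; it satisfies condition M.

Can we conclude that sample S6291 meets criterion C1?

By R12 (it is classified as E1, it is in state L): it is a catalyst.
By R15 (it has marker F, it is aqueous): it carries flag H1.
By R17 (it carries flag T, it satisfies condition H): it is in state P.
By R20 (it requires PPE level 3): it meets criterion M1.
By R27 (it is in state Z1, it satisfies condition E, it carries flag X): it requires a fume hood.
By R29 (it carries flag H1, it is in state P): it is disposed as waste stream B.
By R31 (it has marker X1): it has marker U.
By R32 (it is in category U1, it is flammable): it has marker S.
By R1 (it has marker S): it is tagged D.
By R19 (it requires a fume hood, it is in state Q1, it satisfies condition E): it is tagged S1.
By R23 (it meets criterion M1, it is flammable, it has marker U): it is neutralized first.
By R30 (it is tagged S1): it is in state K.
By R2 (it is in state K): it meets criterion B.
By R5 (it is neutralized first, it meets criterion J): it carries flag G1.
By R7 (it carries flag G1, it is a catalyst): it is classified as N1.
By R22 (it is classified as N1, it is disposed as waste stream B): it is stored cold.
By R33 (it is stored cold): it is an oxidizer.
By R10 (it is an oxidizer): it is labeled.
By R34 (it is labeled, it is tagged D): it has attribute Z.
By R16 (it has attribute Z, it meets criterion B): it meets criterion C1.

Yes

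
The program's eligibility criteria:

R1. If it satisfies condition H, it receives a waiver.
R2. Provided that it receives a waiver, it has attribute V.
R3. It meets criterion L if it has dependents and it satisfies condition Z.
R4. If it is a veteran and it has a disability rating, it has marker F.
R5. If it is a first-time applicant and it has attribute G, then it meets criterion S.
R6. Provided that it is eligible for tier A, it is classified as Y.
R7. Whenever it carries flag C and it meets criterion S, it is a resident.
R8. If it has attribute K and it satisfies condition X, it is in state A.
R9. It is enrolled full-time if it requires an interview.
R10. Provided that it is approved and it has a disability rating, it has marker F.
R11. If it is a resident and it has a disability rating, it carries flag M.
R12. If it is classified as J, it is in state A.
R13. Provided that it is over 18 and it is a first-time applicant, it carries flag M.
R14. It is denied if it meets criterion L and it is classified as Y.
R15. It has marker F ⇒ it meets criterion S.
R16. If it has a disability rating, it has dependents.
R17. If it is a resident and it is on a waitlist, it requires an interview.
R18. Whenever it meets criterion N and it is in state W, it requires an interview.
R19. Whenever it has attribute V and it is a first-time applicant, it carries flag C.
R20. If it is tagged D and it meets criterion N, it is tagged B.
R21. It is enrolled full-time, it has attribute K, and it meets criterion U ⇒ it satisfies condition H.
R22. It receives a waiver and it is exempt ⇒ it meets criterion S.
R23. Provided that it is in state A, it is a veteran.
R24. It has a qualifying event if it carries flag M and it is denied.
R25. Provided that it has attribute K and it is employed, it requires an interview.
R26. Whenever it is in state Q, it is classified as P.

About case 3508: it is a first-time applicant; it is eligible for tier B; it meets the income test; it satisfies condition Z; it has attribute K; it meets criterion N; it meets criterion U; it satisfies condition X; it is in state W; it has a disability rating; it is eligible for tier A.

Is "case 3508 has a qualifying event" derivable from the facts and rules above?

By R6 (it is eligible for tier A): it is classified as Y.
By R8 (it has attribute K, it satisfies condition X): it is in state A.
By R16 (it has a disability rating): it has dependents.
By R18 (it meets criterion N, it is in state W): it requires an interview.
By R23 (it is in state A): it is a veteran.
By R3 (it has dependents, it satisfies condition Z): it meets criterion L.
By R4 (it is a veteran, it has a disability rating): it has marker F.
By R9 (it requires an interview): it is enrolled full-time.
By R14 (it meets criterion L, it is classified as Y): it is denied.
By R15 (it has marker F): it meets criterion S.
By R21 (it is enrolled full-time, it has attribute K, it meets criterion U): it satisfies condition H.
By R1 (it satisfies condition H): it receives a waiver.
By R2 (it receives a waiver): it has attribute V.
By R19 (it has attribute V, it is a first-time applicant): it carries flag C.
By R7 (it carries flag C, it meets criterion S): it is a resident.
By R11 (it is a resident, it has a disability rating): it carries flag M.
By R24 (it carries flag M, it is denied): it has a qualifying event.

Yes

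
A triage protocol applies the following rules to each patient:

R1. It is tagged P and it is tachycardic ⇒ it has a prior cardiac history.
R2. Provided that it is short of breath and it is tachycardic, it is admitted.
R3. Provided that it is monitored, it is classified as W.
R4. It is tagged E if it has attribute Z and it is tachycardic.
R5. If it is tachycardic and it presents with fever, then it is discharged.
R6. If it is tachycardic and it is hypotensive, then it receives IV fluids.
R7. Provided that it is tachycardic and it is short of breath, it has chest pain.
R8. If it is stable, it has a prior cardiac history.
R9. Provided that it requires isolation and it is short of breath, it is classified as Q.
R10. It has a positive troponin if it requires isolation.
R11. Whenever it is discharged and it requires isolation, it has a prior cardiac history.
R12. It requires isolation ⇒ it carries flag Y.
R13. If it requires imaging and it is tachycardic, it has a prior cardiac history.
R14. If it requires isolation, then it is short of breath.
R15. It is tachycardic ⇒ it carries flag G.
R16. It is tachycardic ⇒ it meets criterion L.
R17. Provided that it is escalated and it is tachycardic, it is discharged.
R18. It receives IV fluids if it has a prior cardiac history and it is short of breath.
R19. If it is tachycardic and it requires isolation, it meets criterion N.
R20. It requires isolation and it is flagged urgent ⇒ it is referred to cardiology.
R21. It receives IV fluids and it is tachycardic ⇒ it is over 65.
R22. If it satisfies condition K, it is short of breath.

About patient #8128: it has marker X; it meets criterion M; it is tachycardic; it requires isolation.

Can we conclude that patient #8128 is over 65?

Forward chaining from the given facts derives: has a positive troponin, carries flag Y, is short of breath, carries flag G, meets criterion L, meets criterion N, is admitted, has chest pain, is classified as Q.
The only rule concluding "it is over 65" is R21, which needs "it receives IV fluids"; that is never established.

No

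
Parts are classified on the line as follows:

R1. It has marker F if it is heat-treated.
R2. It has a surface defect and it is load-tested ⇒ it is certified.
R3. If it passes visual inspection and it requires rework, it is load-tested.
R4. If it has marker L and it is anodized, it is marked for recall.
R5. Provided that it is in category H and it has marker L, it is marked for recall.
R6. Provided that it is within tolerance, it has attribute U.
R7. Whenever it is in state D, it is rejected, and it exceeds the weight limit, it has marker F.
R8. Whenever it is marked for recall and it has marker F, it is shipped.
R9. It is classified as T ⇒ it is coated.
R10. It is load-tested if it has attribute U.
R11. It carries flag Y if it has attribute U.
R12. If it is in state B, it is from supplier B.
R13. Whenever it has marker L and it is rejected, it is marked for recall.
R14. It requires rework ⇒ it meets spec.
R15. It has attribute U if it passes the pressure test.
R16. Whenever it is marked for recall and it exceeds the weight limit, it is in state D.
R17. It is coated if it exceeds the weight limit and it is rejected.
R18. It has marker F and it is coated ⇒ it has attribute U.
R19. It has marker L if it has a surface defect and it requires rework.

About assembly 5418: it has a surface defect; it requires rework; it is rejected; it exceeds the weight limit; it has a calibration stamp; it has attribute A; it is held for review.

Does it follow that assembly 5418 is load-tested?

By R17 (it exceeds the weight limit, it is rejected): it is coated.
By R19 (it has a surface defect, it requires rework): it has marker L.
By R13 (it has marker L, it is rejected): it is marked for recall.
By R16 (it is marked for recall, it exceeds the weight limit): it is in state D.
By R7 (it is in state D, it is rejected, it exceeds the weight limit): it has marker F.
By R18 (it has marker F, it is coated): it has attribute U.
By R10 (it has attribute U): it is load-tested.

Yes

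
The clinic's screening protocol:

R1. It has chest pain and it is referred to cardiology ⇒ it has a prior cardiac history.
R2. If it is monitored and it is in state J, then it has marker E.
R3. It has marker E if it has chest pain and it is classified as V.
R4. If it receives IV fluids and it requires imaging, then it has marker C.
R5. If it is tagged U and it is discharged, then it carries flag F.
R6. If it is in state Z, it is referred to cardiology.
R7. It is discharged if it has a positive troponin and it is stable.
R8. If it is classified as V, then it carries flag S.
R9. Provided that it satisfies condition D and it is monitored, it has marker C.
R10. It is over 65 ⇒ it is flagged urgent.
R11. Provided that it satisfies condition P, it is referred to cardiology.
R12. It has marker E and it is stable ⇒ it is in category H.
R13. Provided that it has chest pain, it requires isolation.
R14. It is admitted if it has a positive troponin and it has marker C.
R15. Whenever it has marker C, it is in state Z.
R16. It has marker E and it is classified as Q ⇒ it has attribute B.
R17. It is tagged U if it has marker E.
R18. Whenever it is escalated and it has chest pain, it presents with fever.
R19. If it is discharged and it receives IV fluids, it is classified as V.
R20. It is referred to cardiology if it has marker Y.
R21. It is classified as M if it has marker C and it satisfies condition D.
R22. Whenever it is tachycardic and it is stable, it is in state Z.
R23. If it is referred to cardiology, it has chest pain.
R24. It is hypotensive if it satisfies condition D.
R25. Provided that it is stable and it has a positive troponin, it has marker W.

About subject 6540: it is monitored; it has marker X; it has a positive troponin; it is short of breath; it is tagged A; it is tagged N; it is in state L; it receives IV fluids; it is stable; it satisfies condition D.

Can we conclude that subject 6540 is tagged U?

By R7 (it has a positive troponin, it is stable): it is discharged.
By R9 (it satisfies condition D, it is monitored): it has marker C.
By R15 (it has marker C): it is in state Z.
By R19 (it is discharged, it receives IV fluids): it is classified as V.
By R6 (it is in state Z): it is referred to cardiology.
By R23 (it is referred to cardiology): it has chest pain.
By R3 (it has chest pain, it is classified as V): it has marker E.
By R17 (it has marker E): it is tagged U.

Yes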